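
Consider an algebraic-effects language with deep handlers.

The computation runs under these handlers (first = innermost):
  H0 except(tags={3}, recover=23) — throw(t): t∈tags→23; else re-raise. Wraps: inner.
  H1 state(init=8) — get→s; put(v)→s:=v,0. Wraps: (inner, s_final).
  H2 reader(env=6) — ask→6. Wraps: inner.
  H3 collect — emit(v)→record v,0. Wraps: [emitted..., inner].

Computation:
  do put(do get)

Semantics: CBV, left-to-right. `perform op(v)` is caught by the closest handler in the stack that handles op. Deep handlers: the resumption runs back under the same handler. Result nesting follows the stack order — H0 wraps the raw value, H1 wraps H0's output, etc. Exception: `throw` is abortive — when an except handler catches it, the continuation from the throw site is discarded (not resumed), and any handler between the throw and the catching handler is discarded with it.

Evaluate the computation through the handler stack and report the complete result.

Answer: [(0, 8)]

Step-by-step:
get @ H1 ⇒ 8
put(8) @ H1 ⇒ s:=8
H0 returns 0
H1 returns (0, 8)
H2 returns (0, 8)
H3 returns [(0, 8)]
= [(0, 8)]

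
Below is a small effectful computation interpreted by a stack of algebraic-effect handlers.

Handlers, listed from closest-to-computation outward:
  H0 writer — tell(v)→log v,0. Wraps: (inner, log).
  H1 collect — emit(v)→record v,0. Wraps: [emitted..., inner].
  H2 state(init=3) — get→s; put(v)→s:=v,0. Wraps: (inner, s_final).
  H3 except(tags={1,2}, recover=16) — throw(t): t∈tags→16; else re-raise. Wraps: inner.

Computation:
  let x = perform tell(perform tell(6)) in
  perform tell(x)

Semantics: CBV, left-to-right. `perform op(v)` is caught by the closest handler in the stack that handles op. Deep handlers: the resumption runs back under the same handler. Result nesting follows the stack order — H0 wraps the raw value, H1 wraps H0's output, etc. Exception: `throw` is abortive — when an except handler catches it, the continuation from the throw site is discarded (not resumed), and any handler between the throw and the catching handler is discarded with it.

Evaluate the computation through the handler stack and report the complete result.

Step-by-step:
tell(6) @ H0 ⇒ log+=6
tell(0) @ H0 ⇒ log+=0
tell(0) @ H0 ⇒ log+=0
H0 returns (0, (6, 0, 0))
H1 returns [(0, (6, 0, 0))]
H2 returns ([(0, (6, 0, 0))], 3)
H3 returns ([(0, (6, 0, 0))], 3)
= ([(0, (6, 0, 0))], 3)

Answer: ([(0, (6, 0, 0))], 3)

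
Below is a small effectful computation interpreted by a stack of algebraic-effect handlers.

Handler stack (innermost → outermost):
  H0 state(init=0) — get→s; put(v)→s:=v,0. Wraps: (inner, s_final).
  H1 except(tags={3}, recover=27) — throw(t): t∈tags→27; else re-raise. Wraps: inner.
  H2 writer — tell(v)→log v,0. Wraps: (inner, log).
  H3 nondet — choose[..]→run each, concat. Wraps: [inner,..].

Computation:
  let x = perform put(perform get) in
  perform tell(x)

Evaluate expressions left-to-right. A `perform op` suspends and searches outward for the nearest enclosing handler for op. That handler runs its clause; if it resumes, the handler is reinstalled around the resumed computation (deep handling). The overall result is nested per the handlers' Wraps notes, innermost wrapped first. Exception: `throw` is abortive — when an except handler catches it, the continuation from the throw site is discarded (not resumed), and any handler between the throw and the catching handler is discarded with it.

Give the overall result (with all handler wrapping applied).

Answer: [((0, 0), (0))]

Evaluation trace:
get @ H0 ⇒ 0
put(0) @ H0 ⇒ s:=0
tell(0) @ H2 ⇒ log+=0
H0 returns (0, 0)
H1 returns (0, 0)
H2 returns ((0, 0), (0))
H3 returns [((0, 0), (0))]
= [((0, 0), (0))]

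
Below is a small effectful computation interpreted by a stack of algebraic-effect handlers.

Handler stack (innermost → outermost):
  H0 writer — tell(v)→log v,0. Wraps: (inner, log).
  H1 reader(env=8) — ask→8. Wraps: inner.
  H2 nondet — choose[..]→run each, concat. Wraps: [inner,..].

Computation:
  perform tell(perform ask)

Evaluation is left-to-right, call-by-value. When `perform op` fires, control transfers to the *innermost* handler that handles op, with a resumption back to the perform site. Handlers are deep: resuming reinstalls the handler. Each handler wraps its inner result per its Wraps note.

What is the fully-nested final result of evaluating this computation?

Evaluation trace:
ask @ H1 ⇒ 8
tell(8) @ H0 ⇒ log+=8
H0 returns (0, (8))
H1 returns (0, (8))
H2 returns [(0, (8))]
= [(0, (8))]

Answer: [(0, (8))]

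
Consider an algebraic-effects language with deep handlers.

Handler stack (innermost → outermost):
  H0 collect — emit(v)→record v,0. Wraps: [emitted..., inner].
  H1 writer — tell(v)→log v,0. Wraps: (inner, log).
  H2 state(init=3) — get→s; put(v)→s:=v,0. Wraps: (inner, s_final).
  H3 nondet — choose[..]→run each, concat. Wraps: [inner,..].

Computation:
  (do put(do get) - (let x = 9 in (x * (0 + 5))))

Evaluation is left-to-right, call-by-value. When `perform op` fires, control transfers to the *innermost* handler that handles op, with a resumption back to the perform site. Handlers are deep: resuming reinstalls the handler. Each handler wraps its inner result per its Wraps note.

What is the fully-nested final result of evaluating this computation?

Answer: [(([-45], ()), 3)]

Step-by-step:
get @ H2 ⇒ 3
put(3) @ H2 ⇒ s:=3
H0 returns [-45]
H1 returns ([-45], ())
H2 returns (([-45], ()), 3)
H3 returns [(([-45], ()), 3)]
= [(([-45], ()), 3)]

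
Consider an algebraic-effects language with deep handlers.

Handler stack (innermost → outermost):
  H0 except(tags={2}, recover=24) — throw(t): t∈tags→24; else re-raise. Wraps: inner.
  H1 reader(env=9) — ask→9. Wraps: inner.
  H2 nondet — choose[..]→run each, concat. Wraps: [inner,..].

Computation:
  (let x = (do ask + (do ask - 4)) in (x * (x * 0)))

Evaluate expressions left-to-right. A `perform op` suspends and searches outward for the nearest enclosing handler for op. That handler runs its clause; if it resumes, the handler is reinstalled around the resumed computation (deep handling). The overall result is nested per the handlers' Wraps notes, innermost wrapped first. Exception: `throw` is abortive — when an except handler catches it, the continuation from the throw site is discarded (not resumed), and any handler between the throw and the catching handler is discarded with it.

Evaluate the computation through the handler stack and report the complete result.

Answer: [0]

Working:
ask @ H1 ⇒ 9
ask @ H1 ⇒ 9
H0 returns 0
H1 returns 0
H2 returns [0]
= [0]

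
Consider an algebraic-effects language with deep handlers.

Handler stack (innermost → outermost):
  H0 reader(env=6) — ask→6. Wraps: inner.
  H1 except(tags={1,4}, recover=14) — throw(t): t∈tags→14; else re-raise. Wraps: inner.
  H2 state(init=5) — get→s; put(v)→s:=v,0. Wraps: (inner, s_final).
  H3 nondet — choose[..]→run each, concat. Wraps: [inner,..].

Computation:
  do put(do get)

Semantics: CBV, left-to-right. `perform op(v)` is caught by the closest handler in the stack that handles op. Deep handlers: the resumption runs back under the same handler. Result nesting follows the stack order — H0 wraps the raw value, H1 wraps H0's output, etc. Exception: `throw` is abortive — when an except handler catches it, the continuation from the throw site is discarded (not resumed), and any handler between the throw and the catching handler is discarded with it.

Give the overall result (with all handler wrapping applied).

Step-by-step:
get @ H2 ⇒ 5
put(5) @ H2 ⇒ s:=5
H0 returns 0
H1 returns 0
H2 returns (0, 5)
H3 returns [(0, 5)]
= [(0, 5)]

Answer: [(0, 5)]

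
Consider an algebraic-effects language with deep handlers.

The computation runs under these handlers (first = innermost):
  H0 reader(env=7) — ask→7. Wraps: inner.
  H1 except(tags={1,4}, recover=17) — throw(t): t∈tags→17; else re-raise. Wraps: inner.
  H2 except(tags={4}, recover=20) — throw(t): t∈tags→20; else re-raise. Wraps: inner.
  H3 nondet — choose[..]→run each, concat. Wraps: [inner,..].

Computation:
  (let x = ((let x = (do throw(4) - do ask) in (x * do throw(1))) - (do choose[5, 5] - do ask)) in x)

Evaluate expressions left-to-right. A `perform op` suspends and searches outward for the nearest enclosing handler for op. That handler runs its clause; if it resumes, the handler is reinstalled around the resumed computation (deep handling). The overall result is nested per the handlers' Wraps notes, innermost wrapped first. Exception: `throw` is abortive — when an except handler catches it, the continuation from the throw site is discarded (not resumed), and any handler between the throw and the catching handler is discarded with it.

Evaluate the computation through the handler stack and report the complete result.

Working:
throw(4) @ H1 caught ⇒ 17
H2 returns 17
H3 returns [17]
= [17]

Answer: [17]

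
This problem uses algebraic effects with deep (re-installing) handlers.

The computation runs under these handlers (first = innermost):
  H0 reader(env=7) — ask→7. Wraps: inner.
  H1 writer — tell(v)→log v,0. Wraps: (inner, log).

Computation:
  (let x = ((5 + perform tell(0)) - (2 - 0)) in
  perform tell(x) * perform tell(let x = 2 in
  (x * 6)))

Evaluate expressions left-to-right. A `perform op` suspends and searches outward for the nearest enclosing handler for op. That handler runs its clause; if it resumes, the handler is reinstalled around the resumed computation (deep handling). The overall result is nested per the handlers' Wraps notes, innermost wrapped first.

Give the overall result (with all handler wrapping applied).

Working:
tell(0) @ H1 ⇒ log+=0
tell(3) @ H1 ⇒ log+=3
tell(12) @ H1 ⇒ log+=12
H0 returns 0
H1 returns (0, (0, 3, 12))
= (0, (0, 3, 12))

Answer: (0, (0, 3, 12))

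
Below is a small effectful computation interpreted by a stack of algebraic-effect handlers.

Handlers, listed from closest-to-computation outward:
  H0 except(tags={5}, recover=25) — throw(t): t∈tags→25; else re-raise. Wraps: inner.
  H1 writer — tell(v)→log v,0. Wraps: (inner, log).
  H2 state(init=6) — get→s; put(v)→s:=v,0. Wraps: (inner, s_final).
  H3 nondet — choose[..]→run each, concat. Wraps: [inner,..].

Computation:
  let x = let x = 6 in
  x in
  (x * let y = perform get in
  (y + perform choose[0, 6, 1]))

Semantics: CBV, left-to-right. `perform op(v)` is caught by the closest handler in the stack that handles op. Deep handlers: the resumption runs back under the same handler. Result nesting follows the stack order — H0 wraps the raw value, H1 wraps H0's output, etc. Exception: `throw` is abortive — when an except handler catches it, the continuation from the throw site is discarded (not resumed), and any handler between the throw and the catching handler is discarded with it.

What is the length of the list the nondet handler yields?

Answer: 3

Evaluation trace:
get @ H2 ⇒ 6
choose[0, 6, 1] @ H3
  branch[0] choose=0:
    H0 returns 36
    H1 returns (36, ())
    H2 returns ((36, ()), 6)
    H3 returns [((36, ()), 6)]
  branch[1] choose=6:
    H0 returns 72
    H1 returns (72, ())
    H2 returns ((72, ()), 6)
    H3 returns [((72, ()), 6)]
  branch[2] choose=1:
    H0 returns 42
    H1 returns (42, ())
    H2 returns ((42, ()), 6)
    H3 returns [((42, ()), 6)]
= [((36, ()), 6), ((72, ()), 6), ((42, ()), 6)]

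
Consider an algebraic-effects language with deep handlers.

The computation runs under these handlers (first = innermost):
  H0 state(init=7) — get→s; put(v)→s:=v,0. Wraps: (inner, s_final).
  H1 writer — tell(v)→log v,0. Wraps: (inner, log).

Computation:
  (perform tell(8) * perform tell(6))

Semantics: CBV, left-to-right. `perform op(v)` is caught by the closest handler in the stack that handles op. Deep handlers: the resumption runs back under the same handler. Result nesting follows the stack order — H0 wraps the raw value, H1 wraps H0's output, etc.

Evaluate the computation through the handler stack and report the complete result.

Evaluation trace:
tell(8) @ H1 ⇒ log+=8
tell(6) @ H1 ⇒ log+=6
H0 returns (0, 7)
H1 returns ((0, 7), (8, 6))
= ((0, 7), (8, 6))

Answer: ((0, 7), (8, 6))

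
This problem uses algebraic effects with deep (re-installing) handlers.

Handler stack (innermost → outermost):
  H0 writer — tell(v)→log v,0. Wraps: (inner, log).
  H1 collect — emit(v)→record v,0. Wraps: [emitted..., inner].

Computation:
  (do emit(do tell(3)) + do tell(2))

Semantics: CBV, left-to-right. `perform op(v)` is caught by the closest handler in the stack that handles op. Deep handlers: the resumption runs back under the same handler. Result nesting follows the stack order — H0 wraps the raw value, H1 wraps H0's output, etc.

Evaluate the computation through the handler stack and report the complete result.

Answer: [0, (0, (3, 2))]

Working:
tell(3) @ H0 ⇒ log+=3
emit(0) @ H1 ⇒ out+=0
tell(2) @ H0 ⇒ log+=2
H0 returns (0, (3, 2))
H1 returns [0, (0, (3, 2))]
= [0, (0, (3, 2))]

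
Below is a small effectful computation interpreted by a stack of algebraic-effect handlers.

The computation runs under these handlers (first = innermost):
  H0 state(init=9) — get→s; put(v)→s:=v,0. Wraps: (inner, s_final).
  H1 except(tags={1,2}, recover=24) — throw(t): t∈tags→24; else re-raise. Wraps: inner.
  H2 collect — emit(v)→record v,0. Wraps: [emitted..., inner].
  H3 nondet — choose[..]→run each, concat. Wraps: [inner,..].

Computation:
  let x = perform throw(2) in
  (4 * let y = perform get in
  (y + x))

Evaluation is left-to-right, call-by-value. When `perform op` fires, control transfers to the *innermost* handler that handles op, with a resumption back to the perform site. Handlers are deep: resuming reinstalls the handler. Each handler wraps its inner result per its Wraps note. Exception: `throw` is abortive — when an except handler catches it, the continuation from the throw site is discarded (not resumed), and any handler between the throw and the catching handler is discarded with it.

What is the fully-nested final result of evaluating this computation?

Evaluation trace:
throw(2) @ H1 caught ⇒ 24
H2 returns [24]
H3 returns [[24]]
= [[24]]

Answer: [[24]]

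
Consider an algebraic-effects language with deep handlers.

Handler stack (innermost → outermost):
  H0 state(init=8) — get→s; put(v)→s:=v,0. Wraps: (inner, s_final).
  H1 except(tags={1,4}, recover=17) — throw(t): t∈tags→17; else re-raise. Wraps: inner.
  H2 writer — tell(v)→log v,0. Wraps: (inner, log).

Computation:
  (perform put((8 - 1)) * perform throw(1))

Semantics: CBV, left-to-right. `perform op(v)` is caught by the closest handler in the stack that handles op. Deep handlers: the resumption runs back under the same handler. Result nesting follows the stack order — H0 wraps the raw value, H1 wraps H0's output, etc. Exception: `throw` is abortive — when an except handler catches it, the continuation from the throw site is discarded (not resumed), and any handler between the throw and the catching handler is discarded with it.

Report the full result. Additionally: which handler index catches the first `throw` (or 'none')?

Working:
put(7) @ H0 ⇒ s:=7
throw(1) @ H1 caught ⇒ 17
H2 returns (17, ())
= (17, ())

Answer: (17, ()) ; first throw caught by: H1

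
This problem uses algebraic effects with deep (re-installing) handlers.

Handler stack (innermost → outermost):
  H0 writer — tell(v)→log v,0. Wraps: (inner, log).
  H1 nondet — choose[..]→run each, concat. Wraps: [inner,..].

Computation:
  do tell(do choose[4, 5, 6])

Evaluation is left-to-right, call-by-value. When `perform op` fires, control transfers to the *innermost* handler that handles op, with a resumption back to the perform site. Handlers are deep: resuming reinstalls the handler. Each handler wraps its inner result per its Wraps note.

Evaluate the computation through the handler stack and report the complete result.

Answer: [(0, (4)), (0, (5)), (0, (6))]

Working:
choose[4, 5, 6] @ H1
  branch[0] choose=4:
    tell(4) @ H0 ⇒ log+=4
    H0 returns (0, (4))
    H1 returns [(0, (4))]
  branch[1] choose=5:
    tell(5) @ H0 ⇒ log+=5
    H0 returns (0, (5))
    H1 returns [(0, (5))]
  branch[2] choose=6:
    tell(6) @ H0 ⇒ log+=6
    H0 returns (0, (6))
    H1 returns [(0, (6))]
= [(0, (4)), (0, (5)), (0, (6))]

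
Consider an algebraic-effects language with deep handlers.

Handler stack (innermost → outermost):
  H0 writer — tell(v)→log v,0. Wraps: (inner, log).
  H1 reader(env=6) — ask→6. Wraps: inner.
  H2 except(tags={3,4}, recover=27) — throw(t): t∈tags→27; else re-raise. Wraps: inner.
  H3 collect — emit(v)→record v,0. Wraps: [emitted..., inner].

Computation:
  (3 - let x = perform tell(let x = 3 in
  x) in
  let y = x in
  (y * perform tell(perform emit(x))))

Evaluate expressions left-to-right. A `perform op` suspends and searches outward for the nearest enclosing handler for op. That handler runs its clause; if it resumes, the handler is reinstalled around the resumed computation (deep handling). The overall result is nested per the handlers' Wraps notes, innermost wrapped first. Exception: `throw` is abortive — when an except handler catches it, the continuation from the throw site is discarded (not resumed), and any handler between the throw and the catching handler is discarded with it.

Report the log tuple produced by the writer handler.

Answer: (3, 0)

Step-by-step:
tell(3) @ H0 ⇒ log+=3
emit(0) @ H3 ⇒ out+=0
tell(0) @ H0 ⇒ log+=0
H0 returns (3, (3, 0))
H1 returns (3, (3, 0))
H2 returns (3, (3, 0))
H3 returns [0, (3, (3, 0))]
= [0, (3, (3, 0))]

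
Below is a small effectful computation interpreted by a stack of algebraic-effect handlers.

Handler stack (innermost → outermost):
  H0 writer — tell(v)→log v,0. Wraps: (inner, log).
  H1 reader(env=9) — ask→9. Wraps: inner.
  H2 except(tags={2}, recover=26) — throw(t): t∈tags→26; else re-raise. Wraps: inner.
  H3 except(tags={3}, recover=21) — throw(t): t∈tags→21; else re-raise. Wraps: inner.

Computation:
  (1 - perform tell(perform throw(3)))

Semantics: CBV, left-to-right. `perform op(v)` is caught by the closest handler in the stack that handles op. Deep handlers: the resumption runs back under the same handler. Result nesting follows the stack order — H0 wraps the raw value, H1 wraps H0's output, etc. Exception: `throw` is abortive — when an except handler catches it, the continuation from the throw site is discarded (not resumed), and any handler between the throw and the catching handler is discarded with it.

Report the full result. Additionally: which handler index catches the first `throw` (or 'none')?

Step-by-step:
throw(3) @ H2 re-raised
throw(3) @ H3 caught ⇒ 21
= 21

Answer: 21 ; first throw caught by: H3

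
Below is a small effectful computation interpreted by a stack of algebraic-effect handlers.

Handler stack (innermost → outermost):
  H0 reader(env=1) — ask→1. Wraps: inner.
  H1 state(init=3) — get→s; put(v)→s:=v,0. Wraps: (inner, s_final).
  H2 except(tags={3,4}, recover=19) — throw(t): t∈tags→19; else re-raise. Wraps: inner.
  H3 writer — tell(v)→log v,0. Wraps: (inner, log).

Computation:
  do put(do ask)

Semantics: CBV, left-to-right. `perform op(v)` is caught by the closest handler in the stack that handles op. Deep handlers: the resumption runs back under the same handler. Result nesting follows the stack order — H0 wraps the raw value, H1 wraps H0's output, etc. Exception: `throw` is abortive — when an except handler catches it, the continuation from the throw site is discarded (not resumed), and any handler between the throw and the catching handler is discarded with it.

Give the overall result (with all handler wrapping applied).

Working:
ask @ H0 ⇒ 1
put(1) @ H1 ⇒ s:=1
H0 returns 0
H1 returns (0, 1)
H2 returns (0, 1)
H3 returns ((0, 1), ())
= ((0, 1), ())

Answer: ((0, 1), ())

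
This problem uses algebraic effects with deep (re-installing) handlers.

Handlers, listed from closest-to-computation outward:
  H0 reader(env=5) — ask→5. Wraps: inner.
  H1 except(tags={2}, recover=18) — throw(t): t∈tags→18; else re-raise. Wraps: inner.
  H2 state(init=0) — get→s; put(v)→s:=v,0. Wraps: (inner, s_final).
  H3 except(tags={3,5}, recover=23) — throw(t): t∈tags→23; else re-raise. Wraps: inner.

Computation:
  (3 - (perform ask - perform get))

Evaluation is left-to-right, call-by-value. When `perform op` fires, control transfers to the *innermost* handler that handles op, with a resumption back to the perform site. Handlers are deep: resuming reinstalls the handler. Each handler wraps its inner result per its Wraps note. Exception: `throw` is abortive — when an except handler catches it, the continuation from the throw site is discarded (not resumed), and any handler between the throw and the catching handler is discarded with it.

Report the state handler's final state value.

Working:
ask @ H0 ⇒ 5
get @ H2 ⇒ 0
H0 returns -2
H1 returns -2
H2 returns (-2, 0)
H3 returns (-2, 0)
= (-2, 0)

Answer: 0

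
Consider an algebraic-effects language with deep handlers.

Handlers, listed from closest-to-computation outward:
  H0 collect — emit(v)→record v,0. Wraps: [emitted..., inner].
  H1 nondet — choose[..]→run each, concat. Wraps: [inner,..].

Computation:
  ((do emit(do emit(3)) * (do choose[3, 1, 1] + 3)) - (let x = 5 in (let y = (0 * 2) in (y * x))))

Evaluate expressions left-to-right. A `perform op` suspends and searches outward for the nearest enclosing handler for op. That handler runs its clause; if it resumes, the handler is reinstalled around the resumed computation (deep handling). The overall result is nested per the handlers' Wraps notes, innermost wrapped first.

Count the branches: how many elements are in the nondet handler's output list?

Step-by-step:
emit(3) @ H0 ⇒ out+=3
emit(0) @ H0 ⇒ out+=0
choose[3, 1, 1] @ H1
  branch[0] choose=3:
    H0 returns [3, 0, 0]
    H1 returns [[3, 0, 0]]
  branch[1] choose=1:
    H0 returns [3, 0, 0]
    H1 returns [[3, 0, 0]]
  branch[2] choose=1:
    H0 returns [3, 0, 0]
    H1 returns [[3, 0, 0]]
= [[3, 0, 0], [3, 0, 0], [3, 0, 0]]

Answer: 3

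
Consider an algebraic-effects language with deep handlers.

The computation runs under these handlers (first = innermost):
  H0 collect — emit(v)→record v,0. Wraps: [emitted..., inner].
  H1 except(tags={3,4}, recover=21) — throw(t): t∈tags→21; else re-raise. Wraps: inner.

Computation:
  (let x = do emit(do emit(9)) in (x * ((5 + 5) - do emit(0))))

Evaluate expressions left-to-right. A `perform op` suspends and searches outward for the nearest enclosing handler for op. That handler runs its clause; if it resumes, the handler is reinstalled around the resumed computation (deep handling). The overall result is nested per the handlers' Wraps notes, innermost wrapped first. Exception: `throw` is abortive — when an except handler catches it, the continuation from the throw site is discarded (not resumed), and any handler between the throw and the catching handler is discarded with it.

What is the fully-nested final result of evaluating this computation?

Evaluation trace:
emit(9) @ H0 ⇒ out+=9
emit(0) @ H0 ⇒ out+=0
emit(0) @ H0 ⇒ out+=0
H0 returns [9, 0, 0, 0]
H1 returns [9, 0, 0, 0]
= [9, 0, 0, 0]

Answer: [9, 0, 0, 0]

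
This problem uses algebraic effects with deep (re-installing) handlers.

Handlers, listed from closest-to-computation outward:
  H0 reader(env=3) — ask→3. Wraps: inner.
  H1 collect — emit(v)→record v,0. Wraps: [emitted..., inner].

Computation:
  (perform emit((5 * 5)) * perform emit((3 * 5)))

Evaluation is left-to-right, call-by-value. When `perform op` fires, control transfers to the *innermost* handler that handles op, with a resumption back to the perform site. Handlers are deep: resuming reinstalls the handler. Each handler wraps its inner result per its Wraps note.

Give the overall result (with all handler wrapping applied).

Answer: [25, 15, 0]

Working:
emit(25) @ H1 ⇒ out+=25
emit(15) @ H1 ⇒ out+=15
H0 returns 0
H1 returns [25, 15, 0]
= [25, 15, 0]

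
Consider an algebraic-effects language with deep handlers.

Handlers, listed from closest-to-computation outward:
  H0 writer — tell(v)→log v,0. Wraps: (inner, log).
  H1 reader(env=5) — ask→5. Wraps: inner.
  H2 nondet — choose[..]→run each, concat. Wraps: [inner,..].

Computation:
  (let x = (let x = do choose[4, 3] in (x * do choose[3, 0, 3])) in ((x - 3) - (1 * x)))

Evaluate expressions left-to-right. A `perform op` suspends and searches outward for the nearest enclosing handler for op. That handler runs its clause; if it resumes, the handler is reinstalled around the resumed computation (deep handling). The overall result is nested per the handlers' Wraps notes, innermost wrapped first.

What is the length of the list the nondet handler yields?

Answer: 6

Working:
choose[4, 3] @ H2
  branch[0] choose=4:
    choose[3, 0, 3] @ H2
      branch[0] choose=3:
        H0 returns (-3, ())
        H1 returns (-3, ())
        H2 returns [(-3, ())]
      branch[1] choose=0:
        H0 returns (-3, ())
        H1 returns (-3, ())
        H2 returns [(-3, ())]
      branch[2] choose=3:
        H0 returns (-3, ())
        H1 returns (-3, ())
        H2 returns [(-3, ())]
  branch[1] choose=3:
    choose[3, 0, 3] @ H2
      branch[0] choose=3:
        H0 returns (-3, ())
        H1 returns (-3, ())
        H2 returns [(-3, ())]
      branch[1] choose=0:
        H0 returns (-3, ())
        H1 returns (-3, ())
        H2 returns [(-3, ())]
      branch[2] choose=3:
        H0 returns (-3, ())
        H1 returns (-3, ())
        H2 returns [(-3, ())]
= [(-3, ()), (-3, ()), (-3, ()), (-3, ()), (-3, ()), (-3, ())]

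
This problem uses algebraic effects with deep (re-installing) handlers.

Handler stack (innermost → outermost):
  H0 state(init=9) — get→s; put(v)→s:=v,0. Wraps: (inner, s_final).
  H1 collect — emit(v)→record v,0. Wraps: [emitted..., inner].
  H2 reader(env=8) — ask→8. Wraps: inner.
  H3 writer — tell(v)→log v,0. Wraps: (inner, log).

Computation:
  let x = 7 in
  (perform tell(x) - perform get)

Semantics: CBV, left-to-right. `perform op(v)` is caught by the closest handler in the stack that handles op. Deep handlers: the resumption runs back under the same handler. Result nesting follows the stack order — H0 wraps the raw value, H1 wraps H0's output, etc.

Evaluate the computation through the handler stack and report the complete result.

Answer: ([(-9, 9)], (7))

Evaluation trace:
tell(7) @ H3 ⇒ log+=7
get @ H0 ⇒ 9
H0 returns (-9, 9)
H1 returns [(-9, 9)]
H2 returns [(-9, 9)]
H3 returns ([(-9, 9)], (7))
= ([(-9, 9)], (7))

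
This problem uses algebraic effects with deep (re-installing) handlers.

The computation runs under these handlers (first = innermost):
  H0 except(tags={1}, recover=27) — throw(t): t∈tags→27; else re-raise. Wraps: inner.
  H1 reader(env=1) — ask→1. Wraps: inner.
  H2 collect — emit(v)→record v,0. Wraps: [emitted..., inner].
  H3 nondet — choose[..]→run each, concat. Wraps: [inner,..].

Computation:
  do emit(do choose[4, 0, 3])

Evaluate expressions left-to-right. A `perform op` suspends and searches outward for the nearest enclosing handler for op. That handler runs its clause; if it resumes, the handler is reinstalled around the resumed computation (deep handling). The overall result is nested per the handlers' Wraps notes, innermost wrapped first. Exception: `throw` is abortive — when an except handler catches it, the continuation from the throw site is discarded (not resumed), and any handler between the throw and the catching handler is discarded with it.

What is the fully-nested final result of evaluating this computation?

Evaluation trace:
choose[4, 0, 3] @ H3
  branch[0] choose=4:
    emit(4) @ H2 ⇒ out+=4
    H0 returns 0
    H1 returns 0
    H2 returns [4, 0]
    H3 returns [[4, 0]]
  branch[1] choose=0:
    emit(0) @ H2 ⇒ out+=0
    H0 returns 0
    H1 returns 0
    H2 returns [0, 0]
    H3 returns [[0, 0]]
  branch[2] choose=3:
    emit(3) @ H2 ⇒ out+=3
    H0 returns 0
    H1 returns 0
    H2 returns [3, 0]
    H3 returns [[3, 0]]
= [[4, 0], [0, 0], [3, 0]]

Answer: [[4, 0], [0, 0], [3, 0]]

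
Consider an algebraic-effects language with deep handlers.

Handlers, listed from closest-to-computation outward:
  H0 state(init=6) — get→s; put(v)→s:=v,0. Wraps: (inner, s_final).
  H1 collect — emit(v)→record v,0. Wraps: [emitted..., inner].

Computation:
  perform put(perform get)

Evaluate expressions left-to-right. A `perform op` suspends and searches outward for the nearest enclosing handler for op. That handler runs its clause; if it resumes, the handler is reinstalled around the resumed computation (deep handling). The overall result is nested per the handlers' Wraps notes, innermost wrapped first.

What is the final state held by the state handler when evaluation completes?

Evaluation trace:
get @ H0 ⇒ 6
put(6) @ H0 ⇒ s:=6
H0 returns (0, 6)
H1 returns [(0, 6)]
= [(0, 6)]

Answer: 6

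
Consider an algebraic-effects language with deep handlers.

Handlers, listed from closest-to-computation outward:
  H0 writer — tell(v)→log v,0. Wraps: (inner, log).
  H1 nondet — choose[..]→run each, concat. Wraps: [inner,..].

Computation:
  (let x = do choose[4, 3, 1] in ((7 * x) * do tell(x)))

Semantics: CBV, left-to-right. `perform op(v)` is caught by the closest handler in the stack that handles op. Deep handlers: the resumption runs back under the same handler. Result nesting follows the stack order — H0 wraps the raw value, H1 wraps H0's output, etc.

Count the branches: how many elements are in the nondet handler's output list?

Step-by-step:
choose[4, 3, 1] @ H1
  branch[0] choose=4:
    tell(4) @ H0 ⇒ log+=4
    H0 returns (0, (4))
    H1 returns [(0, (4))]
  branch[1] choose=3:
    tell(3) @ H0 ⇒ log+=3
    H0 returns (0, (3))
    H1 returns [(0, (3))]
  branch[2] choose=1:
    tell(1) @ H0 ⇒ log+=1
    H0 returns (0, (1))
    H1 returns [(0, (1))]
= [(0, (4)), (0, (3)), (0, (1))]

Answer: 3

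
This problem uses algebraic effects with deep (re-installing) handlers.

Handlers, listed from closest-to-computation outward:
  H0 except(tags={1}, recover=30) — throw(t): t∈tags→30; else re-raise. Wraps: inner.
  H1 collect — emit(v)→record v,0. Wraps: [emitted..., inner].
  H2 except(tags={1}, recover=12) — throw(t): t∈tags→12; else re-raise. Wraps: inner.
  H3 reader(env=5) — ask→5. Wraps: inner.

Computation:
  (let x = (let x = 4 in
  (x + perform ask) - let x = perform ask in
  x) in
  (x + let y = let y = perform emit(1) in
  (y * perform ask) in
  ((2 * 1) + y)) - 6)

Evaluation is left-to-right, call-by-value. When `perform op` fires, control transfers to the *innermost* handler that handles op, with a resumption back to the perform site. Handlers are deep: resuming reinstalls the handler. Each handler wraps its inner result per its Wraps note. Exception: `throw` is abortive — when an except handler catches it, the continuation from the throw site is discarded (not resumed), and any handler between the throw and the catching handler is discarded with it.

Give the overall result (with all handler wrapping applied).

Answer: [1, 0]

Working:
ask @ H3 ⇒ 5
ask @ H3 ⇒ 5
emit(1) @ H1 ⇒ out+=1
ask @ H3 ⇒ 5
H0 returns 0
H1 returns [1, 0]
H2 returns [1, 0]
H3 returns [1, 0]
= [1, 0]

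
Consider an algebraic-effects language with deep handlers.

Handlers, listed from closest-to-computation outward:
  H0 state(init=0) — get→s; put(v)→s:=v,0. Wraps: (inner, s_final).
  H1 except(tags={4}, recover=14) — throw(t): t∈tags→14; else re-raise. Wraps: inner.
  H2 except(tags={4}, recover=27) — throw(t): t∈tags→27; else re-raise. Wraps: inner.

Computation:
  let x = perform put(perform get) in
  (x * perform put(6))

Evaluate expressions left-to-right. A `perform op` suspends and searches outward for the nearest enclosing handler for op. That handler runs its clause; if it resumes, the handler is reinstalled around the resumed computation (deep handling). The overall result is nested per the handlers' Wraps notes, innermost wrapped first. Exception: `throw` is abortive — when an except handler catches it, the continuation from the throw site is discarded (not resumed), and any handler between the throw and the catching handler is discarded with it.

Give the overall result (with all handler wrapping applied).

Answer: (0, 6)

Working:
get @ H0 ⇒ 0
put(0) @ H0 ⇒ s:=0
put(6) @ H0 ⇒ s:=6
H0 returns (0, 6)
H1 returns (0, 6)
H2 returns (0, 6)
= (0, 6)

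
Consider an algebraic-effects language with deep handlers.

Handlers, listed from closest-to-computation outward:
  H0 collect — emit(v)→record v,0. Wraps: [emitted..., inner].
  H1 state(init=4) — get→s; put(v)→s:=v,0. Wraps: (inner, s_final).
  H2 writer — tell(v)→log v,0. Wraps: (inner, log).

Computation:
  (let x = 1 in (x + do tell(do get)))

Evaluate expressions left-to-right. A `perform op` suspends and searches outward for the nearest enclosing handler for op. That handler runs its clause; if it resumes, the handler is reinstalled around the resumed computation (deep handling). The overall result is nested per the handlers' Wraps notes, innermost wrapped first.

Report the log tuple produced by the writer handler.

Answer: (4)

Step-by-step:
get @ H1 ⇒ 4
tell(4) @ H2 ⇒ log+=4
H0 returns [1]
H1 returns ([1], 4)
H2 returns (([1], 4), (4))
= (([1], 4), (4))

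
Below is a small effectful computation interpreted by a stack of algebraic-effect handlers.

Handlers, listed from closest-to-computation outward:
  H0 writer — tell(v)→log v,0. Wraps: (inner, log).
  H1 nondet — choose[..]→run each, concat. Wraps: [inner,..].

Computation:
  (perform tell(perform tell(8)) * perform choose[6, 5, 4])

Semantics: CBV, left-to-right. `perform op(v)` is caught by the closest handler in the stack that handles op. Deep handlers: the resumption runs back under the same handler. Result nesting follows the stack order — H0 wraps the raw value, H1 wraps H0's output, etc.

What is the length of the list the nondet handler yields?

Step-by-step:
tell(8) @ H0 ⇒ log+=8
tell(0) @ H0 ⇒ log+=0
choose[6, 5, 4] @ H1
  branch[0] choose=6:
    H0 returns (0, (8, 0))
    H1 returns [(0, (8, 0))]
  branch[1] choose=5:
    H0 returns (0, (8, 0))
    H1 returns [(0, (8, 0))]
  branch[2] choose=4:
    H0 returns (0, (8, 0))
    H1 returns [(0, (8, 0))]
= [(0, (8, 0)), (0, (8, 0)), (0, (8, 0))]

Answer: 3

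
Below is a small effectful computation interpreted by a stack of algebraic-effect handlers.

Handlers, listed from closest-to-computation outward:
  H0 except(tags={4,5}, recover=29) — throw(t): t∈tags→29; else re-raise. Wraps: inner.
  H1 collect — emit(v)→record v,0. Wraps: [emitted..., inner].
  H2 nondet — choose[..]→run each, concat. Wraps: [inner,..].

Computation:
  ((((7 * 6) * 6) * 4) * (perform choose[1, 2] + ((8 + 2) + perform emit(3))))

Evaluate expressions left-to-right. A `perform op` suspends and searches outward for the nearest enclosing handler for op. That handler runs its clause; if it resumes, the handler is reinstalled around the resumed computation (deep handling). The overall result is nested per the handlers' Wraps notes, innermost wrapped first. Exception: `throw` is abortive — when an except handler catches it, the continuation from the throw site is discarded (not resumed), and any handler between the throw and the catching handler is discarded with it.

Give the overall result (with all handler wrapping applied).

Answer: [[3, 11088], [3, 12096]]

Step-by-step:
choose[1, 2] @ H2
  branch[0] choose=1:
    emit(3) @ H1 ⇒ out+=3
    H0 returns 11088
    H1 returns [3, 11088]
    H2 returns [[3, 11088]]
  branch[1] choose=2:
    emit(3) @ H1 ⇒ out+=3
    H0 returns 12096
    H1 returns [3, 12096]
    H2 returns [[3, 12096]]
= [[3, 11088], [3, 12096]]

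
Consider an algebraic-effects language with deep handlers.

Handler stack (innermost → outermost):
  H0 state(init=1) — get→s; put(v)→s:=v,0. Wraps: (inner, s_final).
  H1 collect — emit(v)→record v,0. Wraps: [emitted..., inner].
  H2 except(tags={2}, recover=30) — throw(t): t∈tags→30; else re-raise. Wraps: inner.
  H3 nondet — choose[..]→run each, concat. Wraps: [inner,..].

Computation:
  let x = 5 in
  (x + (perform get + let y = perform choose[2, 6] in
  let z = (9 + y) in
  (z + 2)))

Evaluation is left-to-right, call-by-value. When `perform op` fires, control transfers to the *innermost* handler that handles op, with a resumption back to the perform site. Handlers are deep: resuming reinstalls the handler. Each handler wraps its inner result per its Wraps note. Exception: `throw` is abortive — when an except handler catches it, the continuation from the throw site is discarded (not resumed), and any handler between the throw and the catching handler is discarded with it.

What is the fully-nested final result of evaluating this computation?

Answer: [[(19, 1)], [(23, 1)]]

Evaluation trace:
get @ H0 ⇒ 1
choose[2, 6] @ H3
  branch[0] choose=2:
    H0 returns (19, 1)
    H1 returns [(19, 1)]
    H2 returns [(19, 1)]
    H3 returns [[(19, 1)]]
  branch[1] choose=6:
    H0 returns (23, 1)
    H1 returns [(23, 1)]
    H2 returns [(23, 1)]
    H3 returns [[(23, 1)]]
= [[(19, 1)], [(23, 1)]]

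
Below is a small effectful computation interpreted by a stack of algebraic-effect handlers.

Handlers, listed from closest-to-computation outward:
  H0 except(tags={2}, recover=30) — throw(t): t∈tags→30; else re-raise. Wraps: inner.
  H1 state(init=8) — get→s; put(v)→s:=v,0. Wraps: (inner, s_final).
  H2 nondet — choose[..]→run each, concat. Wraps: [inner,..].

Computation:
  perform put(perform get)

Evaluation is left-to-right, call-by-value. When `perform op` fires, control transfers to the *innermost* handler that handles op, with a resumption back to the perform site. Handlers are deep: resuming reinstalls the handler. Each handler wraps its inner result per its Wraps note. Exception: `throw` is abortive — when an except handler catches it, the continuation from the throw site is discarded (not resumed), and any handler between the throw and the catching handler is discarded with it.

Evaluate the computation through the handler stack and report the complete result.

Answer: [(0, 8)]

Evaluation trace:
get @ H1 ⇒ 8
put(8) @ H1 ⇒ s:=8
H0 returns 0
H1 returns (0, 8)
H2 returns [(0, 8)]
= [(0, 8)]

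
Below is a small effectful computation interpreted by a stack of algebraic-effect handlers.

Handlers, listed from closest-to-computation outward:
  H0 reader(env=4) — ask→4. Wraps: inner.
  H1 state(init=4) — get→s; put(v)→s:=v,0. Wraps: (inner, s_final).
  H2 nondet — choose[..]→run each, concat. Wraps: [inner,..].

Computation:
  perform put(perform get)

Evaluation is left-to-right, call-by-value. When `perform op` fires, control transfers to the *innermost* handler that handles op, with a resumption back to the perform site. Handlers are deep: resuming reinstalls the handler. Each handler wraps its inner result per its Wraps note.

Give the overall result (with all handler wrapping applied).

Step-by-step:
get @ H1 ⇒ 4
put(4) @ H1 ⇒ s:=4
H0 returns 0
H1 returns (0, 4)
H2 returns [(0, 4)]
= [(0, 4)]

Answer: [(0, 4)]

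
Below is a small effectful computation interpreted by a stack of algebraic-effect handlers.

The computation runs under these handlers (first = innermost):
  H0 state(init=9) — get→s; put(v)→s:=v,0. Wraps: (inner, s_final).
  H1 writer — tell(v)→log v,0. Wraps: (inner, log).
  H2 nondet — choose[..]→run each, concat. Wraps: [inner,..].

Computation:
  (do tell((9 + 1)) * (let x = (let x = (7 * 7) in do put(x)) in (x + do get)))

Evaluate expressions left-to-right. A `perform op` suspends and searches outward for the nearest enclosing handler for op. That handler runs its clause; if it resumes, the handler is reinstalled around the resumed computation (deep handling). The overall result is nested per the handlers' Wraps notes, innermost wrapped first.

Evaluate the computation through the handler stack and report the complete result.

Evaluation trace:
tell(10) @ H1 ⇒ log+=10
put(49) @ H0 ⇒ s:=49
get @ H0 ⇒ 49
H0 returns (0, 49)
H1 returns ((0, 49), (10))
H2 returns [((0, 49), (10))]
= [((0, 49), (10))]

Answer: [((0, 49), (10))]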